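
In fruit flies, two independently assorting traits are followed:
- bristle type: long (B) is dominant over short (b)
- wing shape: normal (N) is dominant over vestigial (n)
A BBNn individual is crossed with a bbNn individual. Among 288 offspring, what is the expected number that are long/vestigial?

Dihybrid cross BBNn × bbNn — consider each gene separately:
bristle type: BB × bb → 4 Bb → 4 B_ (out of 4)
wing shape: Nn × Nn → 1 NN, 2 Nn, 1 nn → 3 N_ : 1 nn (out of 4)
Combine (counts out of 4 × 4 = 16): long/normal (B_N_) = 4×3 = 12; long/vestigial (B_nn) = 4×1 = 4
Phenotype counts (out of 16): 12 long/normal, 4 long/vestigial
long/vestigial: 4 out of 16 → fraction 1/4
Expected count = 1/4 × 288 = 72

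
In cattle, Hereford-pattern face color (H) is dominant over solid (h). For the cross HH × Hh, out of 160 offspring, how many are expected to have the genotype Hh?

Punnett square for HH × Hh:
Offspring genotypes: 2 HH, 2 Hh
Total offspring: 4
Count with target: 2
Probability: 2/4 = 1/2
Expected count = 1/2 × 160 = 80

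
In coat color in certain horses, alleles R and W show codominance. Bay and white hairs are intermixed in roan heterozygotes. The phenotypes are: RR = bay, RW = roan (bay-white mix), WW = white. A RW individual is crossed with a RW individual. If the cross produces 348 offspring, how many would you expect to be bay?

Punnett square for RW × RW:
Offspring genotypes: 1 RR, 2 RW, 1 WW
Phenotype counts: 1 bay, 2 roan (bay-white mix), 1 white
bay: 1 out of 4 → fraction 1/4
Expected count = 1/4 × 348 = 87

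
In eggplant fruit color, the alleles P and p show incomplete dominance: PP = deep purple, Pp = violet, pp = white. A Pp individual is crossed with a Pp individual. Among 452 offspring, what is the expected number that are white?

Punnett square for Pp × Pp:
Offspring genotypes: 1 PP, 2 Pp, 1 pp
Phenotype counts: 1 deep purple, 2 violet, 1 white
white: 1 out of 4 → fraction 1/4
Expected count = 1/4 × 452 = 113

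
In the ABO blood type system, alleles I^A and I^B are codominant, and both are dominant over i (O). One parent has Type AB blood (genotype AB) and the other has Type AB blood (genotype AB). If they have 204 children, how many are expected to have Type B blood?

Cross: AB × AB
Possible offspring genotypes: 1 AA, 2 AB, 1 BB
Blood type counts: 1 Type A, 2 Type AB, 1 Type B
Probability of Type B: 1/4
Expected count = 1/4 × 204 = 51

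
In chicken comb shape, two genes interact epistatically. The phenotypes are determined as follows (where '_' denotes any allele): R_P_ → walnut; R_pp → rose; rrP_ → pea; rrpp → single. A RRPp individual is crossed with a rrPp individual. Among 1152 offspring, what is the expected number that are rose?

Cross: RRPp × rrPp — consider each gene separately:
R gene: RR × rr → 4 Rr → 4 R_ (out of 4)
P gene: Pp × Pp → 1 PP, 2 Pp, 1 pp → 3 P_ : 1 pp (out of 4)
Genotype classes (out of 4 × 4 = 16): R_P_ = 4×3 = 12; R_pp = 4×1 = 4
Apply the phenotype rules: R_P_ (12) → walnut; R_pp (4) → rose
Phenotype counts (out of 16): 12 walnut, 4 rose
rose: 4 out of 16 → fraction 1/4
Expected count = 1/4 × 1152 = 288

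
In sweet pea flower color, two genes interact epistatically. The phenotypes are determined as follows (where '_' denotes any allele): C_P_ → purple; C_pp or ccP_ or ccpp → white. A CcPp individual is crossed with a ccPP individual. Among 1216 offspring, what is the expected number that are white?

Cross: CcPp × ccPP — consider each gene separately:
C gene: Cc × cc → 2 Cc, 2 cc → 2 C_ : 2 cc (out of 4)
P gene: Pp × PP → 2 PP, 2 Pp → 4 P_ (out of 4)
Genotype classes (out of 4 × 4 = 16): C_P_ = 2×4 = 8; ccP_ = 2×4 = 8
Apply the phenotype rules: C_P_ (8) → purple; ccP_ (8) → white
Phenotype counts (out of 16): 8 purple, 8 white
white: 8 out of 16 → fraction 1/2
Expected count = 1/2 × 1216 = 608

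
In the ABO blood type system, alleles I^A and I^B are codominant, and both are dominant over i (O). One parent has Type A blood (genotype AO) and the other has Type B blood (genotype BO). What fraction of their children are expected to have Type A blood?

Cross: AO × BO
Possible offspring genotypes: 1 AB, 1 AO, 1 BO, 1 OO
Blood type counts: 1 Type AB, 1 Type A, 1 Type B, 1 Type O
Probability of Type A: 1/4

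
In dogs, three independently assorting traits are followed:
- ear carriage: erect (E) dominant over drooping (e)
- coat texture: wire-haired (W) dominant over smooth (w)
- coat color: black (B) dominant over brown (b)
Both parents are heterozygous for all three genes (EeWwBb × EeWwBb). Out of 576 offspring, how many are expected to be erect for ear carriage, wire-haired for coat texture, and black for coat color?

Trihybrid cross: EeWwBb × EeWwBb
Each trait segregates independently with a 3:1 phenotypic ratio, so each gene contributes 3/4 (dominant) or 1/4 (recessive).
Target: erect (ear carriage), wire-haired (coat texture), black (coat color)
Probability = product of independent per-trait probabilities
= 3/4 × 3/4 × 3/4 = 27/64
Expected count = 27/64 × 576 = 243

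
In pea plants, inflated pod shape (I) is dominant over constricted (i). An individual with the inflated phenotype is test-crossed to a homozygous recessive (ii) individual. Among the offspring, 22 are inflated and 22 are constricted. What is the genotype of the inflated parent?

Test cross: ? × ii
Offspring: 22 inflated, 22 constricted — approximately 1:1.
A 1:1 ratio in a test cross indicates the unknown parent is heterozygous (Ii).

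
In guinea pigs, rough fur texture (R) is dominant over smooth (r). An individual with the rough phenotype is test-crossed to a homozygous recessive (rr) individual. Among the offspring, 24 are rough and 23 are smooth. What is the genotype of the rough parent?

Test cross: ? × rr
Offspring: 24 rough, 23 smooth — approximately 1:1.
A 1:1 ratio in a test cross indicates the unknown parent is heterozygous (Rr).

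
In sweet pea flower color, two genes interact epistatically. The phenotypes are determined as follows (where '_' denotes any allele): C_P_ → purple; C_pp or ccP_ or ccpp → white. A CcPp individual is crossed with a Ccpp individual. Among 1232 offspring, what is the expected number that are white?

Cross: CcPp × Ccpp — consider each gene separately:
C gene: Cc × Cc → 1 CC, 2 Cc, 1 cc → 3 C_ : 1 cc (out of 4)
P gene: Pp × pp → 2 Pp, 2 pp → 2 P_ : 2 pp (out of 4)
Genotype classes (out of 4 × 4 = 16): C_P_ = 3×2 = 6; C_pp = 3×2 = 6; ccP_ = 1×2 = 2; ccpp = 1×2 = 2
Apply the phenotype rules: C_P_ (6) → purple; C_pp (6) + ccP_ (2) + ccpp (2) → white
Phenotype counts (out of 16): 6 purple, 10 white
white: 10 out of 16 → fraction 5/8
Expected count = 5/8 × 1232 = 770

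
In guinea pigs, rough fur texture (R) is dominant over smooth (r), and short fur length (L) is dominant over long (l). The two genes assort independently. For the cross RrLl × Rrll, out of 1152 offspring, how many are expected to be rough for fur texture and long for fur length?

Dihybrid cross RrLl × Rrll — consider each gene separately:
fur texture: Rr × Rr → 1 RR, 2 Rr, 1 rr → 3 R_ : 1 rr (out of 4)
fur length: Ll × ll → 2 Ll, 2 ll → 2 L_ : 2 ll (out of 4)
Looking for: rough (R_) and long (ll)
P(rough) = 3/4, P(long) = 2/4
P(both) = 3/4 × 2/4 = 6/16 = 3/8
Expected count = 3/8 × 1152 = 432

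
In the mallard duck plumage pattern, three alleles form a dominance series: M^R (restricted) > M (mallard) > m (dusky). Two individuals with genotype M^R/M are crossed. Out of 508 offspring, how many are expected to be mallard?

Cross: M^R/M × M^R/M
Allele dominance: M^R > M > m
Offspring genotypes: 1 M^R/M^R, 2 M^R/M, 1 M/M
Phenotype counts: 3 restricted, 1 mallard
mallard: 1 out of 4 → fraction 1/4
Expected count = 1/4 × 508 = 127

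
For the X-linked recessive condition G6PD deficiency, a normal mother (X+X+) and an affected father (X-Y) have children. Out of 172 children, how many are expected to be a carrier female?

Cross: X+X+ × X-Y
Offspring: 2 X+X-, 2 X+Y
Probability of a carrier female: 2/4 = 1/2
Expected count = 1/2 × 172 = 86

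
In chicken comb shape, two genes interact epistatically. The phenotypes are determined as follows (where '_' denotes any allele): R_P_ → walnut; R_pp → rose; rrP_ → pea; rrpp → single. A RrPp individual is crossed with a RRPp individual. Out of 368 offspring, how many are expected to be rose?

Cross: RrPp × RRPp — consider each gene separately:
R gene: Rr × RR → 2 RR, 2 Rr → 4 R_ (out of 4)
P gene: Pp × Pp → 1 PP, 2 Pp, 1 pp → 3 P_ : 1 pp (out of 4)
Genotype classes (out of 4 × 4 = 16): R_P_ = 4×3 = 12; R_pp = 4×1 = 4
Apply the phenotype rules: R_P_ (12) → walnut; R_pp (4) → rose
Phenotype counts (out of 16): 12 walnut, 4 rose
rose: 4 out of 16 → fraction 1/4
Expected count = 1/4 × 368 = 92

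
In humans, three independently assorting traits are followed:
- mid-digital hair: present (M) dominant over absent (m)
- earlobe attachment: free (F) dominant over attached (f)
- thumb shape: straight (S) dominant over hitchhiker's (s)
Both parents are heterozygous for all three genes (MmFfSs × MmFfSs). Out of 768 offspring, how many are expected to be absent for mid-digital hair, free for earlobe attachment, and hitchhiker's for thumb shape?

Trihybrid cross: MmFfSs × MmFfSs
Each trait segregates independently with a 3:1 phenotypic ratio, so each gene contributes 3/4 (dominant) or 1/4 (recessive).
Target: absent (mid-digital hair), free (earlobe attachment), hitchhiker's (thumb shape)
Probability = product of independent per-trait probabilities
= 1/4 × 3/4 × 1/4 = 3/64
Expected count = 3/64 × 768 = 36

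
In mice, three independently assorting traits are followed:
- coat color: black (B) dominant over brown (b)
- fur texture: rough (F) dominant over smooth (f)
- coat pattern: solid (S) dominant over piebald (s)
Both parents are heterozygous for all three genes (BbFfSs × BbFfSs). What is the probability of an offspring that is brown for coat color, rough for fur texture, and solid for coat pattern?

Trihybrid cross: BbFfSs × BbFfSs
Each trait segregates independently with a 3:1 phenotypic ratio, so each gene contributes 3/4 (dominant) or 1/4 (recessive).
Target: brown (coat color), rough (fur texture), solid (coat pattern)
Probability = product of independent per-trait probabilities
= 1/4 × 3/4 × 3/4 = 9/64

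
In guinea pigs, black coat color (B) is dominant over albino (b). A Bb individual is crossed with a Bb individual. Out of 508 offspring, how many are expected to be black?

Punnett square for Bb × Bb:
Offspring genotypes: 1 BB, 2 Bb, 1 bb
black: 3, albino: 1
black: 3 out of 4 → fraction 3/4
Expected count = 3/4 × 508 = 381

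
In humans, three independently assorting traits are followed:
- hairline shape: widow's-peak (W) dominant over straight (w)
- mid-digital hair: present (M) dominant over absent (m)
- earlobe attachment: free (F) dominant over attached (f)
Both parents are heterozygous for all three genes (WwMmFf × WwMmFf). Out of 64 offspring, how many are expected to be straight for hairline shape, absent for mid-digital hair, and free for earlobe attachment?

Trihybrid cross: WwMmFf × WwMmFf
Each trait segregates independently with a 3:1 phenotypic ratio, so each gene contributes 3/4 (dominant) or 1/4 (recessive).
Target: straight (hairline shape), absent (mid-digital hair), free (earlobe attachment)
Probability = product of independent per-trait probabilities
= 1/4 × 1/4 × 3/4 = 3/64
Expected count = 3/64 × 64 = 3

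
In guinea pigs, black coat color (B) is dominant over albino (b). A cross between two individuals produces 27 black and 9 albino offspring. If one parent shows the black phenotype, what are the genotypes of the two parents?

Observed offspring: 27 black, 9 albino
The observed ratio simplifies to 3:1. Albino (bb) offspring appear, so each parent must contribute one b allele. The parent stated to show black carries B, so it is Bb. The other parent is then either Bb or bb: Bb × bb would give a 1:1 split, whereas Bb × Bb gives 3:1 — matching the data. So both parents are heterozygous (Bb × Bb).
Parent genotypes: Bb × Bb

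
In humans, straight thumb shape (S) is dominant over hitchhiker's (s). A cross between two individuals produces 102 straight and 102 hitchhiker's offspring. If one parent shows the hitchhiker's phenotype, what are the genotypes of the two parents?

Observed offspring: 102 straight, 102 hitchhiker's
The observed ratio simplifies to 1:1. One parent shows hitchhiker's, so its genotype must be ss. A 1:1 offspring split requires the other parent to be heterozygous (Ss).
Parent genotypes: ss × Ss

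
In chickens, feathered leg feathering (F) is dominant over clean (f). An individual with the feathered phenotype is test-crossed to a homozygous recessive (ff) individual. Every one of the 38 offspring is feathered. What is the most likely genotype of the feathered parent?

Test cross: ? × ff
All offspring are feathered.
If the unknown parent were heterozygous (Ff), about half of 38 offspring would be clean; none are. The unknown parent is most likely homozygous dominant (FF).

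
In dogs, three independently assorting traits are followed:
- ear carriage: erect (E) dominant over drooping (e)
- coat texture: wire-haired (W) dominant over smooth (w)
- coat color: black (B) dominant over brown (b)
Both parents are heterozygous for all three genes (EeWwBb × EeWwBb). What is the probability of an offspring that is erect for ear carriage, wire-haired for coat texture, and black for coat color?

Trihybrid cross: EeWwBb × EeWwBb
Each trait segregates independently with a 3:1 phenotypic ratio, so each gene contributes 3/4 (dominant) or 1/4 (recessive).
Target: erect (ear carriage), wire-haired (coat texture), black (coat color)
Probability = product of independent per-trait probabilities
= 3/4 × 3/4 × 3/4 = 27/64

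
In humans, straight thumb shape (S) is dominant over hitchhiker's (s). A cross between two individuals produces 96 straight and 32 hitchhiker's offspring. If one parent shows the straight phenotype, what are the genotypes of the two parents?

Observed offspring: 96 straight, 32 hitchhiker's
The observed ratio simplifies to 3:1. Hitchhiker's (ss) offspring appear, so each parent must contribute one s allele. The parent stated to show straight carries S, so it is Ss. The other parent is then either Ss or ss: Ss × ss would give a 1:1 split, whereas Ss × Ss gives 3:1 — matching the data. So both parents are heterozygous (Ss × Ss).
Parent genotypes: Ss × Ss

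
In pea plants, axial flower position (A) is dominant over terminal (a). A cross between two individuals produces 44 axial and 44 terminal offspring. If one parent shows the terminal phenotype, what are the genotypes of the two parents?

Observed offspring: 44 axial, 44 terminal
The observed ratio simplifies to 1:1. One parent shows terminal, so its genotype must be aa. A 1:1 offspring split requires the other parent to be heterozygous (Aa).
Parent genotypes: aa × Aa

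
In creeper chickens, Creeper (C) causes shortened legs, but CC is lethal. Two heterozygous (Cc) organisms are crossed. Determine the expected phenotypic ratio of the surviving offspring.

Cross: Cc × Cc
Punnett square offspring (before lethality): 1 CC, 2 Cc, 1 cc
The CC genotype is lethal (embryos die); surviving offspring: 2 Cc, 1 cc
Ratio: 2 creeper : 1 normal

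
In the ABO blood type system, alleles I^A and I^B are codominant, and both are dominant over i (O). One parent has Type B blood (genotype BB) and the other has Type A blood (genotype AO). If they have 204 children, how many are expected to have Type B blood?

Cross: BB × AO
Possible offspring genotypes: 2 AB, 2 BO
Blood type counts: 2 Type AB, 2 Type B
Probability of Type B: 2/4 = 1/2
Expected count = 1/2 × 204 = 102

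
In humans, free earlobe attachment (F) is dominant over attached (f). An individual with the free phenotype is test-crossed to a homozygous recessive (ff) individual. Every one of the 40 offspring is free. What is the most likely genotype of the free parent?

Test cross: ? × ff
All offspring are free.
If the unknown parent were heterozygous (Ff), about half of 40 offspring would be attached; none are. The unknown parent is most likely homozygous dominant (FF).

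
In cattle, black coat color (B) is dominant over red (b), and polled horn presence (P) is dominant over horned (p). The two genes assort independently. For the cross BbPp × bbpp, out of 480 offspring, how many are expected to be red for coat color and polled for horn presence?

Dihybrid cross BbPp × bbpp — consider each gene separately:
coat color: Bb × bb → 2 Bb, 2 bb → 2 B_ : 2 bb (out of 4)
horn presence: Pp × pp → 2 Pp, 2 pp → 2 P_ : 2 pp (out of 4)
Looking for: red (bb) and polled (P_)
P(red) = 2/4, P(polled) = 2/4
P(both) = 2/4 × 2/4 = 4/16 = 1/4
Expected count = 1/4 × 480 = 120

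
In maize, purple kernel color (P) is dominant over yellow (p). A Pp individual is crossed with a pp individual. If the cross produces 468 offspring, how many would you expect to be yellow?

Punnett square for Pp × pp:
Offspring genotypes: 2 Pp, 2 pp
purple: 2, yellow: 2
yellow: 2 out of 4 → fraction 1/2
Expected count = 1/2 × 468 = 234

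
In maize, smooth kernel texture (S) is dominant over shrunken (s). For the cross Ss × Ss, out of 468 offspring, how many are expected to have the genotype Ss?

Punnett square for Ss × Ss:
Offspring genotypes: 1 SS, 2 Ss, 1 ss
Total offspring: 4
Count with target: 2
Probability: 2/4 = 1/2
Expected count = 1/2 × 468 = 234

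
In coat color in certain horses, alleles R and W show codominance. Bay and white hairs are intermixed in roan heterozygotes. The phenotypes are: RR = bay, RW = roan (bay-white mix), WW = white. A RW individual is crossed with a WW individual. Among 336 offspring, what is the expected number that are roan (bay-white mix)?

Punnett square for RW × WW:
Offspring genotypes: 2 RW, 2 WW
Phenotype counts: 2 roan (bay-white mix), 2 white
roan (bay-white mix): 2 out of 4 → fraction 1/2
Expected count = 1/2 × 336 = 168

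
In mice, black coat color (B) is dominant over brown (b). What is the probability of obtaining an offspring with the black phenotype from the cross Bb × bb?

Punnett square for Bb × bb:
Offspring genotypes: 2 Bb, 2 bb
Total offspring: 4
Count with target: 2
Probability: 2/4 = 1/2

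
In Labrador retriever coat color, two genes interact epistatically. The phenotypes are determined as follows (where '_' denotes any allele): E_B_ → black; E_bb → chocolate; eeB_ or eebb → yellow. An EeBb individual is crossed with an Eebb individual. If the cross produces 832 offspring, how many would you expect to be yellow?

Cross: EeBb × Eebb — consider each gene separately:
E gene: Ee × Ee → 1 EE, 2 Ee, 1 ee → 3 E_ : 1 ee (out of 4)
B gene: Bb × bb → 2 Bb, 2 bb → 2 B_ : 2 bb (out of 4)
Genotype classes (out of 4 × 4 = 16): E_B_ = 3×2 = 6; E_bb = 3×2 = 6; eeB_ = 1×2 = 2; eebb = 1×2 = 2
Apply the phenotype rules: E_B_ (6) → black; E_bb (6) → chocolate; eeB_ (2) + eebb (2) → yellow
Phenotype counts (out of 16): 6 black, 6 chocolate, 4 yellow
yellow: 4 out of 16 → fraction 1/4
Expected count = 1/4 × 832 = 208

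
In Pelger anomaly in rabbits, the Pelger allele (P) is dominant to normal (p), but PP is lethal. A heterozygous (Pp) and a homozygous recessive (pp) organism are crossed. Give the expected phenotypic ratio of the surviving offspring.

Cross: Pp × pp
Punnett square offspring (before lethality): 2 Pp, 2 pp
No PP offspring are produced in this cross.
Ratio: 1 Pelger : 1 normal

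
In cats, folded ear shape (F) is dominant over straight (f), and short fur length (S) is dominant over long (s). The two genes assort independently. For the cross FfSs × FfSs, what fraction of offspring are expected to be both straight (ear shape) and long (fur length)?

Dihybrid cross FfSs × FfSs — consider each gene separately:
ear shape: Ff × Ff → 1 FF, 2 Ff, 1 ff → 3 F_ : 1 ff (out of 4)
fur length: Ss × Ss → 1 SS, 2 Ss, 1 ss → 3 S_ : 1 ss (out of 4)
Looking for: straight (ff) and long (ss)
P(straight) = 1/4, P(long) = 1/4
P(both) = 1/4 × 1/4 = 1/16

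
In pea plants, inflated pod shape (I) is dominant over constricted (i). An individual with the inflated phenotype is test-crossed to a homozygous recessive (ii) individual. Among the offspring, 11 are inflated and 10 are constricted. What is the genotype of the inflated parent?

Test cross: ? × ii
Offspring: 11 inflated, 10 constricted — approximately 1:1.
A 1:1 ratio in a test cross indicates the unknown parent is heterozygous (Ii).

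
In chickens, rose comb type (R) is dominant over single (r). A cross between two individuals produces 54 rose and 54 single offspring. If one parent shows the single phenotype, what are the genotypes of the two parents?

Observed offspring: 54 rose, 54 single
The observed ratio simplifies to 1:1. One parent shows single, so its genotype must be rr. A 1:1 offspring split requires the other parent to be heterozygous (Rr).
Parent genotypes: rr × Rr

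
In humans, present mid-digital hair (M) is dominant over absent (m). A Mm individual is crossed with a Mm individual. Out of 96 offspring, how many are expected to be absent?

Punnett square for Mm × Mm:
Offspring genotypes: 1 MM, 2 Mm, 1 mm
present: 3, absent: 1
absent: 1 out of 4 → fraction 1/4
Expected count = 1/4 × 96 = 24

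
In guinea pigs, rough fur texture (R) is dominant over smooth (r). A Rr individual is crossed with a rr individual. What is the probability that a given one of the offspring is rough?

Punnett square for Rr × rr:
Offspring genotypes: 2 Rr, 2 rr
rough: 2, smooth: 2
rough: 2 out of 4
Probability: 2/4 = 1/2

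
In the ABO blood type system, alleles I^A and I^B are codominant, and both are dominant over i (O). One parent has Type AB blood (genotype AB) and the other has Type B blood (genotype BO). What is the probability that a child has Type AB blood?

Cross: AB × BO
Possible offspring genotypes: 1 AB, 1 AO, 1 BB, 1 BO
Blood type counts: 1 Type AB, 1 Type A, 2 Type B
Probability of Type AB: 1/4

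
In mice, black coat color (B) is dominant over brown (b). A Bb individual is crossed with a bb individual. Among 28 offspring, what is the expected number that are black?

Punnett square for Bb × bb:
Offspring genotypes: 2 Bb, 2 bb
black: 2, brown: 2
black: 2 out of 4 → fraction 1/2
Expected count = 1/2 × 28 = 14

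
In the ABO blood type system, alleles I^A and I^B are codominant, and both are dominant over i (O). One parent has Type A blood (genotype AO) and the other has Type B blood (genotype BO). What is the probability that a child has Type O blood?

Cross: AO × BO
Possible offspring genotypes: 1 AB, 1 AO, 1 BO, 1 OO
Blood type counts: 1 Type AB, 1 Type A, 1 Type B, 1 Type O
Probability of Type O: 1/4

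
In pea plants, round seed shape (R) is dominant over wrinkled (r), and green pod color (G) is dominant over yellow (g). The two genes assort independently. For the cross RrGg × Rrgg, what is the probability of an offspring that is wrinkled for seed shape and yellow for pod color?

Dihybrid cross RrGg × Rrgg — consider each gene separately:
seed shape: Rr × Rr → 1 RR, 2 Rr, 1 rr → 3 R_ : 1 rr (out of 4)
pod color: Gg × gg → 2 Gg, 2 gg → 2 G_ : 2 gg (out of 4)
Looking for: wrinkled (rr) and yellow (gg)
P(wrinkled) = 1/4, P(yellow) = 2/4
P(both) = 1/4 × 2/4 = 2/16 = 1/8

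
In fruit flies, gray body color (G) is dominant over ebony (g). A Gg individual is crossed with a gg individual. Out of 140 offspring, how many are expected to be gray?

Punnett square for Gg × gg:
Offspring genotypes: 2 Gg, 2 gg
gray: 2, ebony: 2
gray: 2 out of 4 → fraction 1/2
Expected count = 1/2 × 140 = 70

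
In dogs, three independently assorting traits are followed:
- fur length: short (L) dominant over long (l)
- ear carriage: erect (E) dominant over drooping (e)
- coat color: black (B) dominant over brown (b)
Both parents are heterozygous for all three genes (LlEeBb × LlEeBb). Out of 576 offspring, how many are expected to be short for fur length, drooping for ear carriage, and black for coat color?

Trihybrid cross: LlEeBb × LlEeBb
Each trait segregates independently with a 3:1 phenotypic ratio, so each gene contributes 3/4 (dominant) or 1/4 (recessive).
Target: short (fur length), drooping (ear carriage), black (coat color)
Probability = product of independent per-trait probabilities
= 3/4 × 1/4 × 3/4 = 9/64
Expected count = 9/64 × 576 = 81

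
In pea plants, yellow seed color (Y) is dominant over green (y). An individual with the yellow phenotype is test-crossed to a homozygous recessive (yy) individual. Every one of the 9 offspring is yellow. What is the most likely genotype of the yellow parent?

Test cross: ? × yy
All offspring are yellow.
If the unknown parent were heterozygous (Yy), about half of 9 offspring would be green; none are. The unknown parent is most likely homozygous dominant (YY).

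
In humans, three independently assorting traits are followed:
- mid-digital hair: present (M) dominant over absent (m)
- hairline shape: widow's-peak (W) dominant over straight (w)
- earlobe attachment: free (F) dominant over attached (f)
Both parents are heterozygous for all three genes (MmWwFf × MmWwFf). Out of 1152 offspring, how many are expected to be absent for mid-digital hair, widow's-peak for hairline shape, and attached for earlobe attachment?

Trihybrid cross: MmWwFf × MmWwFf
Each trait segregates independently with a 3:1 phenotypic ratio, so each gene contributes 3/4 (dominant) or 1/4 (recessive).
Target: absent (mid-digital hair), widow's-peak (hairline shape), attached (earlobe attachment)
Probability = product of independent per-trait probabilities
= 1/4 × 3/4 × 1/4 = 3/64
Expected count = 3/64 × 1152 = 54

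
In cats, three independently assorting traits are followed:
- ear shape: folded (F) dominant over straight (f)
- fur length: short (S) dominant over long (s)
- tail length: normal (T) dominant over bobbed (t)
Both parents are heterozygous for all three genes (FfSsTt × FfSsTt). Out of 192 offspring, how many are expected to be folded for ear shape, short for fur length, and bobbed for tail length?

Trihybrid cross: FfSsTt × FfSsTt
Each trait segregates independently with a 3:1 phenotypic ratio, so each gene contributes 3/4 (dominant) or 1/4 (recessive).
Target: folded (ear shape), short (fur length), bobbed (tail length)
Probability = product of independent per-trait probabilities
= 3/4 × 3/4 × 1/4 = 9/64
Expected count = 9/64 × 192 = 27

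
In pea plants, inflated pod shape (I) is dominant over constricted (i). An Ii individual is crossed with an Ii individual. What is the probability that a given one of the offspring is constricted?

Punnett square for Ii × Ii:
Offspring genotypes: 1 II, 2 Ii, 1 ii
inflated: 3, constricted: 1
constricted: 1 out of 4
Probability: 1/4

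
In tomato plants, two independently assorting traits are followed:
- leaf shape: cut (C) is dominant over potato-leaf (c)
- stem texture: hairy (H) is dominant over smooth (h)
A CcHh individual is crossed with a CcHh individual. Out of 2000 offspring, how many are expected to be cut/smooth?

Dihybrid cross CcHh × CcHh — consider each gene separately:
leaf shape: Cc × Cc → 1 CC, 2 Cc, 1 cc → 3 C_ : 1 cc (out of 4)
stem texture: Hh × Hh → 1 HH, 2 Hh, 1 hh → 3 H_ : 1 hh (out of 4)
Combine (counts out of 4 × 4 = 16): cut/hairy (C_H_) = 3×3 = 9; cut/smooth (C_hh) = 3×1 = 3; potato-leaf/hairy (ccH_) = 1×3 = 3; potato-leaf/smooth (cchh) = 1×1 = 1
Phenotype counts (out of 16): 9 cut/hairy, 3 cut/smooth, 3 potato-leaf/hairy, 1 potato-leaf/smooth
cut/smooth: 3 out of 16 → fraction 3/16
Expected count = 3/16 × 2000 = 375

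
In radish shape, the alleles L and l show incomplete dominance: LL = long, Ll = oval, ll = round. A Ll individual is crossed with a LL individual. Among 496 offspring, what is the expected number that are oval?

Punnett square for Ll × LL:
Offspring genotypes: 2 LL, 2 Ll
Phenotype counts: 2 long, 2 oval
oval: 2 out of 4 → fraction 1/2
Expected count = 1/2 × 496 = 248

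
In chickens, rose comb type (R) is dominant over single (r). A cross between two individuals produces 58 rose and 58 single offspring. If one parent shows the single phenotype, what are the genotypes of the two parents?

Observed offspring: 58 rose, 58 single
The observed ratio simplifies to 1:1. One parent shows single, so its genotype must be rr. A 1:1 offspring split requires the other parent to be heterozygous (Rr).
Parent genotypes: rr × Rr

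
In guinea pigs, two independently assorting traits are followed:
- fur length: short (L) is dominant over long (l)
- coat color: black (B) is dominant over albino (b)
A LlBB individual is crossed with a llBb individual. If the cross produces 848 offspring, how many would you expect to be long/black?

Dihybrid cross LlBB × llBb — consider each gene separately:
fur length: Ll × ll → 2 Ll, 2 ll → 2 L_ : 2 ll (out of 4)
coat color: BB × Bb → 2 BB, 2 Bb → 4 B_ (out of 4)
Combine (counts out of 4 × 4 = 16): short/black (L_B_) = 2×4 = 8; long/black (llB_) = 2×4 = 8
Phenotype counts (out of 16): 8 short/black, 8 long/black
long/black: 8 out of 16 → fraction 1/2
Expected count = 1/2 × 848 = 424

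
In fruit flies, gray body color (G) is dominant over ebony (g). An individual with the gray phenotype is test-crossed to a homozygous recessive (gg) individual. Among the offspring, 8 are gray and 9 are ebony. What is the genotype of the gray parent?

Test cross: ? × gg
Offspring: 8 gray, 9 ebony — approximately 1:1.
A 1:1 ratio in a test cross indicates the unknown parent is heterozygous (Gg).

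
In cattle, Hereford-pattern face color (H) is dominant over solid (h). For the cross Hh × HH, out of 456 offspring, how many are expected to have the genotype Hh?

Punnett square for Hh × HH:
Offspring genotypes: 2 HH, 2 Hh
Total offspring: 4
Count with target: 2
Probability: 2/4 = 1/2
Expected count = 1/2 × 456 = 228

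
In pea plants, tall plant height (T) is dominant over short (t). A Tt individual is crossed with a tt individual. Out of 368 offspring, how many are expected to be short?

Punnett square for Tt × tt:
Offspring genotypes: 2 Tt, 2 tt
tall: 2, short: 2
short: 2 out of 4 → fraction 1/2
Expected count = 1/2 × 368 = 184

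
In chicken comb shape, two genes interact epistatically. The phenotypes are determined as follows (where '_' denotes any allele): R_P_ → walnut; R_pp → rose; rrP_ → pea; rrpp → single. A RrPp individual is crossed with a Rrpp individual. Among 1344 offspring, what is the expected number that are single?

Cross: RrPp × Rrpp — consider each gene separately:
R gene: Rr × Rr → 1 RR, 2 Rr, 1 rr → 3 R_ : 1 rr (out of 4)
P gene: Pp × pp → 2 Pp, 2 pp → 2 P_ : 2 pp (out of 4)
Genotype classes (out of 4 × 4 = 16): R_P_ = 3×2 = 6; R_pp = 3×2 = 6; rrP_ = 1×2 = 2; rrpp = 1×2 = 2
Apply the phenotype rules: R_P_ (6) → walnut; R_pp (6) → rose; rrP_ (2) → pea; rrpp (2) → single
Phenotype counts (out of 16): 6 walnut, 6 rose, 2 pea, 2 single
single: 2 out of 16 → fraction 1/8
Expected count = 1/8 × 1344 = 168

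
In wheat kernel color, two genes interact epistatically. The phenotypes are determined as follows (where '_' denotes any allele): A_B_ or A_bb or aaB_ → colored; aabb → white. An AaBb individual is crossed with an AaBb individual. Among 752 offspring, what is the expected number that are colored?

Cross: AaBb × AaBb — consider each gene separately:
A gene: Aa × Aa → 1 AA, 2 Aa, 1 aa → 3 A_ : 1 aa (out of 4)
B gene: Bb × Bb → 1 BB, 2 Bb, 1 bb → 3 B_ : 1 bb (out of 4)
Genotype classes (out of 4 × 4 = 16): A_B_ = 3×3 = 9; A_bb = 3×1 = 3; aaB_ = 1×3 = 3; aabb = 1×1 = 1
Apply the phenotype rules: A_B_ (9) + A_bb (3) + aaB_ (3) → colored; aabb (1) → white
Phenotype counts (out of 16): 15 colored, 1 white
colored: 15 out of 16 → fraction 15/16
Expected count = 15/16 × 752 = 705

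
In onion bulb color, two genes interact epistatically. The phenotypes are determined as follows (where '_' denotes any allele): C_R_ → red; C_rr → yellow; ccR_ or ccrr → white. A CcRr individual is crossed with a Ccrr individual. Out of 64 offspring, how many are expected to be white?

Cross: CcRr × Ccrr — consider each gene separately:
C gene: Cc × Cc → 1 CC, 2 Cc, 1 cc → 3 C_ : 1 cc (out of 4)
R gene: Rr × rr → 2 Rr, 2 rr → 2 R_ : 2 rr (out of 4)
Genotype classes (out of 4 × 4 = 16): C_R_ = 3×2 = 6; C_rr = 3×2 = 6; ccR_ = 1×2 = 2; ccrr = 1×2 = 2
Apply the phenotype rules: C_R_ (6) → red; C_rr (6) → yellow; ccR_ (2) + ccrr (2) → white
Phenotype counts (out of 16): 6 red, 6 yellow, 4 white
white: 4 out of 16 → fraction 1/4
Expected count = 1/4 × 64 = 16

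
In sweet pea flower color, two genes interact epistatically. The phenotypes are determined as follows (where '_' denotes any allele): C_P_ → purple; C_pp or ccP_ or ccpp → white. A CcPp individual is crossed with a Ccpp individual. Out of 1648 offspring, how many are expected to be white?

Cross: CcPp × Ccpp — consider each gene separately:
C gene: Cc × Cc → 1 CC, 2 Cc, 1 cc → 3 C_ : 1 cc (out of 4)
P gene: Pp × pp → 2 Pp, 2 pp → 2 P_ : 2 pp (out of 4)
Genotype classes (out of 4 × 4 = 16): C_P_ = 3×2 = 6; C_pp = 3×2 = 6; ccP_ = 1×2 = 2; ccpp = 1×2 = 2
Apply the phenotype rules: C_P_ (6) → purple; C_pp (6) + ccP_ (2) + ccpp (2) → white
Phenotype counts (out of 16): 6 purple, 10 white
white: 10 out of 16 → fraction 5/8
Expected count = 5/8 × 1648 = 1030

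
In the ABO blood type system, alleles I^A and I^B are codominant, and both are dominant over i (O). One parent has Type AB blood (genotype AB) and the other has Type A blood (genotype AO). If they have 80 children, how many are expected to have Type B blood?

Cross: AB × AO
Possible offspring genotypes: 1 AA, 1 AO, 1 AB, 1 BO
Blood type counts: 2 Type A, 1 Type AB, 1 Type B
Probability of Type B: 1/4
Expected count = 1/4 × 80 = 20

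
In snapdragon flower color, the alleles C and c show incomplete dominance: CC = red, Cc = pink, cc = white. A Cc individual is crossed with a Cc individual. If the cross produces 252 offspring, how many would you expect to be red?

Punnett square for Cc × Cc:
Offspring genotypes: 1 CC, 2 Cc, 1 cc
Phenotype counts: 1 red, 2 pink, 1 white
red: 1 out of 4 → fraction 1/4
Expected count = 1/4 × 252 = 63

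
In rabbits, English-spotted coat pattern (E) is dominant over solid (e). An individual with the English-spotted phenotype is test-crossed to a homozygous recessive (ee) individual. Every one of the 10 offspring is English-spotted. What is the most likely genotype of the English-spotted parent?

Test cross: ? × ee
All offspring are English-spotted.
If the unknown parent were heterozygous (Ee), about half of 10 offspring would be solid; none are. The unknown parent is most likely homozygous dominant (EE).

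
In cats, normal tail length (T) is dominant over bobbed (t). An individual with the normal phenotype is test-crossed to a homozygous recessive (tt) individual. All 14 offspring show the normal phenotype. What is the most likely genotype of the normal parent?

Test cross: ? × tt
All offspring are normal.
If the unknown parent were heterozygous (Tt), about half of 14 offspring would be bobbed; none are. The unknown parent is most likely homozygous dominant (TT).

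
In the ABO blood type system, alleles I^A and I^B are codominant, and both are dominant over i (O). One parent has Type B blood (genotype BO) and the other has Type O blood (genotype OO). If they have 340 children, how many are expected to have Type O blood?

Cross: BO × OO
Possible offspring genotypes: 2 BO, 2 OO
Blood type counts: 2 Type B, 2 Type O
Probability of Type O: 2/4 = 1/2
Expected count = 1/2 × 340 = 170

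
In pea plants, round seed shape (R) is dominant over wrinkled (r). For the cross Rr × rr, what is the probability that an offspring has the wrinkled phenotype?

Punnett square for Rr × rr:
Offspring genotypes: 2 Rr, 2 rr
Total offspring: 4
Count with target: 2
Probability: 2/4 = 1/2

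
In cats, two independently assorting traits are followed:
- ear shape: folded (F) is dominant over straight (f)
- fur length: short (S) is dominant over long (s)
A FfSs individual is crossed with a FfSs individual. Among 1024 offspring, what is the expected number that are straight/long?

Dihybrid cross FfSs × FfSs — consider each gene separately:
ear shape: Ff × Ff → 1 FF, 2 Ff, 1 ff → 3 F_ : 1 ff (out of 4)
fur length: Ss × Ss → 1 SS, 2 Ss, 1 ss → 3 S_ : 1 ss (out of 4)
Combine (counts out of 4 × 4 = 16): folded/short (F_S_) = 3×3 = 9; folded/long (F_ss) = 3×1 = 3; straight/short (ffS_) = 1×3 = 3; straight/long (ffss) = 1×1 = 1
Phenotype counts (out of 16): 9 folded/short, 3 folded/long, 3 straight/short, 1 straight/long
straight/long: 1 out of 16 → fraction 1/16
Expected count = 1/16 × 1024 = 64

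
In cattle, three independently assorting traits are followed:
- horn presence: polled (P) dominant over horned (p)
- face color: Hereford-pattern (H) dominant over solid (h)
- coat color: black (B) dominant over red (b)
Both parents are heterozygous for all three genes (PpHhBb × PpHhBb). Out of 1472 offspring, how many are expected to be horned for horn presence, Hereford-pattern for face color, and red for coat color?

Trihybrid cross: PpHhBb × PpHhBb
Each trait segregates independently with a 3:1 phenotypic ratio, so each gene contributes 3/4 (dominant) or 1/4 (recessive).
Target: horned (horn presence), Hereford-pattern (face color), red (coat color)
Probability = product of independent per-trait probabilities
= 1/4 × 3/4 × 1/4 = 3/64
Expected count = 3/64 × 1472 = 69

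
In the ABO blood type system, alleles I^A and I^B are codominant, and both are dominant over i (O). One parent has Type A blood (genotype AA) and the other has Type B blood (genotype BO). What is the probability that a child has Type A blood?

Cross: AA × BO
Possible offspring genotypes: 2 AB, 2 AO
Blood type counts: 2 Type AB, 2 Type A
Probability of Type A: 2/4 = 1/2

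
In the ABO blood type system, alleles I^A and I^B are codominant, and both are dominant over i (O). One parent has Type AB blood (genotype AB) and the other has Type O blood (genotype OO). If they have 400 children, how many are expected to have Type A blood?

Cross: AB × OO
Possible offspring genotypes: 2 AO, 2 BO
Blood type counts: 2 Type A, 2 Type B
Probability of Type A: 2/4 = 1/2
Expected count = 1/2 × 400 = 200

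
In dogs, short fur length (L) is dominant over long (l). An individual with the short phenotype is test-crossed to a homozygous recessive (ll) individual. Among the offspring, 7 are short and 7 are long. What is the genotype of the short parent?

Test cross: ? × ll
Offspring: 7 short, 7 long — approximately 1:1.
A 1:1 ratio in a test cross indicates the unknown parent is heterozygous (Ll).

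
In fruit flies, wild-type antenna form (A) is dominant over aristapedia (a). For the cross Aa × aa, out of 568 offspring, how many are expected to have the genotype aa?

Punnett square for Aa × aa:
Offspring genotypes: 2 Aa, 2 aa
Total offspring: 4
Count with target: 2
Probability: 2/4 = 1/2
Expected count = 1/2 × 568 = 284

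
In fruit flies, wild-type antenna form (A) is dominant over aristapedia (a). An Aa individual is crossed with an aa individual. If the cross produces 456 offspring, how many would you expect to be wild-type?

Punnett square for Aa × aa:
Offspring genotypes: 2 Aa, 2 aa
wild-type: 2, aristapedia: 2
wild-type: 2 out of 4 → fraction 1/2
Expected count = 1/2 × 456 = 228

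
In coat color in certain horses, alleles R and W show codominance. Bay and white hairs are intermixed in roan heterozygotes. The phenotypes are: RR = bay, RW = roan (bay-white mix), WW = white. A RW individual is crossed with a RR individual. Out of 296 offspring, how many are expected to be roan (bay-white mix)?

Punnett square for RW × RR:
Offspring genotypes: 2 RR, 2 RW
Phenotype counts: 2 bay, 2 roan (bay-white mix)
roan (bay-white mix): 2 out of 4 → fraction 1/2
Expected count = 1/2 × 296 = 148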